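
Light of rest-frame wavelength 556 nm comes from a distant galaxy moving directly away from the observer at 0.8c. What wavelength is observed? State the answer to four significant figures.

Relativistic Doppler for wavelength: λ_obs = λ_src · √((1+β)/(1−β)).
With β = 0.8: factor = √(1.8/0.2) = 3.
λ_obs = 556 × 3 = 1668 nm.

1668 nm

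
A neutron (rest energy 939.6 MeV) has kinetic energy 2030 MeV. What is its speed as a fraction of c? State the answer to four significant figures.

γ = 1 + K/(mc²) = 1 + 2030/939.6 = 3.1605.
β = √(1 − 1/γ²) = √(1 − 0.100113) = √0.899887 = 0.9486.

0.9486c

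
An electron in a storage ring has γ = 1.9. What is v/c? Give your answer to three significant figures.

β = √(1 − 1/γ²) = √(1 − 1/3.61) = √0.722992 = 0.850.

0.850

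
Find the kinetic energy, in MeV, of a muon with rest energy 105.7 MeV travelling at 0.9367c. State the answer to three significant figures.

196 MeV

γ = 1/√(1 − β²) = 1/√(1 − 0.87740689) = 1/√0.12259311 = 1/0.350133 = 2.8561.
Kinetic energy: K = (γ − 1)mc² = (2.8561 − 1) × 105.7 MeV = 1.8561 × 105.7 = 196 MeV.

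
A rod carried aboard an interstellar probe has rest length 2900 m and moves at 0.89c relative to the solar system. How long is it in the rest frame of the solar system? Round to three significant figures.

With β = 0.89, γ = 1/√(1 − 0.89²) = 1/√0.2079 = 2.1932.
Along the direction of motion the measured length is L₀/γ = 2900/2.1932 = 1320 m.

1320 m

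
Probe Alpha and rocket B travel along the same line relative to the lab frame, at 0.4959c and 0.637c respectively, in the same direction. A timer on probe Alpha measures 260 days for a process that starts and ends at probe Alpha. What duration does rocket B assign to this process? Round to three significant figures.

266 days

The velocity of probe Alpha relative to rocket B is (0.4959 − 0.637)c / (1 − 0.4959×0.637) = −0.20625c; relative speed 0.20625c.
γ for this relative speed: γ = 1/√(1 − 0.0425391) = 1.022.
The clock on probe Alpha records proper time, so rocket B measures Δt = γΔτ = 1.022 × 260 = 266 days.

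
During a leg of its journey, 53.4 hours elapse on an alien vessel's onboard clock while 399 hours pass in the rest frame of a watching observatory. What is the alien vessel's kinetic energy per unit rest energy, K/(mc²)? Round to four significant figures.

From Δt = γΔτ: γ = 399/53.4 = 7.47191.
Since K = (γ−1)mc², K/(mc²) = 7.47191 − 1 = 6.472.

6.472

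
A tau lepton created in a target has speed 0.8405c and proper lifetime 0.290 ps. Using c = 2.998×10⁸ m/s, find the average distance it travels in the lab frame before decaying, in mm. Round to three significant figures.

β² = 0.70644025, so γ = 1/√0.29355975 = 1.8457.
Lab-frame lifetime: Δt = γτ = 1.8457 × 0.290 ps = 0.53525 ps.
Distance: d = vΔt = 0.8405 × 2.998×10⁸ m/s × 5.3525×10^-13 s = 1.35×10^-4 m = 0.135 mm.

0.135 mm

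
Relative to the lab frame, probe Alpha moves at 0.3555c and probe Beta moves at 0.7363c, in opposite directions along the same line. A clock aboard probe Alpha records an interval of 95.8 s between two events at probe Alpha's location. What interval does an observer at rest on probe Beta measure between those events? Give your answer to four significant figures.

191.1 s

Transform probe Alpha's velocity into probe Beta's frame: (0.3555 + 0.7363)/(1 + 0.3555·0.7363) = 1.0918/1.26175465, so the relative speed is 0.8653c.
γ for this relative speed: γ = 1/√(1 − 0.748744) = 1.995.
Probe Alpha's interval is proper; time dilation gives Δt_B = γΔτ = 1.995 × 95.8 s = 191.1 s.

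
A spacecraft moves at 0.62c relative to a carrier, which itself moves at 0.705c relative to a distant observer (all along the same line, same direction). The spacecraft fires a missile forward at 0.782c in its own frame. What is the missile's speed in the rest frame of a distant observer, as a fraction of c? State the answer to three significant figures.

0.990c

First combine the missile and spacecraft (S''→S'): u₁ = (0.782 + 0.62)/(1 + 0.782×0.62) = 1.402/1.48484 = 0.94421.
Then combine with the carrier (S'→S): u = (0.94421 + 0.705)/(1 + 0.94421×0.705) = 1.64921/1.66566805 = 0.99012.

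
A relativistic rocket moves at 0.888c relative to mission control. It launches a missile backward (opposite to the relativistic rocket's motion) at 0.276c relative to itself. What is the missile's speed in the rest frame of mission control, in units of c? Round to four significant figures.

In units of c, u = (u' + v)/(1 + u'v) with u' = −0.276 and v = 0.888.
Numerator: −0.276 + 0.888 = 0.612. Denominator: 1 + (−0.276)(0.888) = 0.754912.
u = 0.612/0.754912 = 0.81069, so the speed is 0.8107c.

0.8107c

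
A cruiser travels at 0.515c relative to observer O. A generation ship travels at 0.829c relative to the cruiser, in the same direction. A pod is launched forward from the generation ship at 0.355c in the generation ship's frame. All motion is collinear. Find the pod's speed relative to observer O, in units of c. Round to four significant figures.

Compose velocities in two stages. Stage 1 (into S'): u₁ = (0.355+0.829)/(1+0.355×0.829) = 0.91478.
Stage 2 (into S): u = (0.91478+0.515)/(1+0.91478×0.515) = 0.9719, so the speed is 0.9719c.

0.9719c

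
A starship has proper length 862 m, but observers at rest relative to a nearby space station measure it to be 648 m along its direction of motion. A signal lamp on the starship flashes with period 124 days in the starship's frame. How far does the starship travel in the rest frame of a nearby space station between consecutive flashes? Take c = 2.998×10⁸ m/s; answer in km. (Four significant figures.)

From L = L₀/γ: γ = 862/648 = 1.33025.
β = √(1 − 1/γ²) = 0.65946. Lab-frame period = γτ = 1.33025×124 days = 164.95 days. Distance = βc × γτ = 0.65946 × 2.998×10⁸ m/s × 14251680 s = 2.8176×10^15 m = 2.818×10^12 km.

2.818×10^12 km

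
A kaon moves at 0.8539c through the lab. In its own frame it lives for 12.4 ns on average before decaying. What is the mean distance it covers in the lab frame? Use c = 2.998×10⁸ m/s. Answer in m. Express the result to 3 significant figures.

6.10 m

γ = 1/√(1 − β²) = 1/√(1 − 0.72914521) = 1/√0.27085479 = 1/0.520437 = 1.9215.
Lab-frame lifetime: Δt = γτ = 1.9215 × 12.4 ns = 23.827 ns.
Distance: d = vΔt = 0.8539 × 2.998×10⁸ m/s × 2.3827×10^-8 s = 6.10 m.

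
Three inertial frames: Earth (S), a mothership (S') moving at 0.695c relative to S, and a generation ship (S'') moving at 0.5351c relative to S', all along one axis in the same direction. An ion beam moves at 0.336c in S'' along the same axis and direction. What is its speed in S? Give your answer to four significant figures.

0.9473c

First combine the ion beam and generation ship (S''→S'): u₁ = (0.336 + 0.5351)/(1 + 0.336×0.5351) = 0.8711/1.1797936 = 0.73835.
Then combine with the mothership (S'→S): u = (0.73835 + 0.695)/(1 + 0.73835×0.695) = 1.43335/1.51315325 = 0.94726.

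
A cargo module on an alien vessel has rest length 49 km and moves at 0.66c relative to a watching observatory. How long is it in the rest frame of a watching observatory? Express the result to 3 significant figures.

With β = 0.66, γ = 1/√(1 − 0.66²) = 1/√0.5644 = 1.3311.
Length contraction: L = L₀/γ = 49/1.3311 = 36.8 km.

36.8 km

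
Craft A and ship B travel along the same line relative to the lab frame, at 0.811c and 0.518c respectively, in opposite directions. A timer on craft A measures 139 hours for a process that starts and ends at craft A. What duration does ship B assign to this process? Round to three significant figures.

Transform craft A's velocity into ship B's frame: (0.811 + 0.518)/(1 + 0.811·0.518) = 1.329/1.420098, so the relative speed is 0.93585c.
At |u| = 0.93585c, γ = (1 − 0.875815)^(−1/2) = 2.8377.
The clock on craft A records proper time, so ship B measures Δt = γΔτ = 2.8377 × 139 = 394 hours.

394 hours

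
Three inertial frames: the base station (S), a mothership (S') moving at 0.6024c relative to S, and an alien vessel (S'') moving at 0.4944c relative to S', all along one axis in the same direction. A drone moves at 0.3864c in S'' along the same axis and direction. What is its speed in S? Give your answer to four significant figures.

0.9284c

First combine the drone and alien vessel (S''→S'): u₁ = (0.3864 + 0.4944)/(1 + 0.3864×0.4944) = 0.8808/1.19103616 = 0.73952.
Then combine with the mothership (S'→S): u = (0.73952 + 0.6024)/(1 + 0.73952×0.6024) = 1.34192/1.445486848 = 0.92835.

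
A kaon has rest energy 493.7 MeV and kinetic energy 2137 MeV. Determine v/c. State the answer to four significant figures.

0.9822

γ = 1 + K/(mc²) = 1 + 2137/493.7 = 5.3285.
β = √(1 − 1/γ²) = √(1 − 0.0352201) = √0.9647799 = 0.9822.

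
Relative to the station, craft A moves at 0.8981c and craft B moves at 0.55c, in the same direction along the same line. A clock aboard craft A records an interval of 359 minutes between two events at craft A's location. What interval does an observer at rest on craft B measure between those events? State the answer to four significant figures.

494.6 minutes

Speed of craft A in craft B's frame: u = (v_A − v_B)/(1 − v_A v_B/c²) = (0.8981 − 0.55)/(1 − 0.8981×0.55) = 0.3481/0.506045 = 0.68788; |u| = 0.68788c.
At |u| = 0.68788c, γ = (1 − 0.473179)^(−1/2) = 1.3777.
Craft A's interval is proper; time dilation gives Δt_B = γΔτ = 1.3777 × 359 minutes = 494.6 minutes.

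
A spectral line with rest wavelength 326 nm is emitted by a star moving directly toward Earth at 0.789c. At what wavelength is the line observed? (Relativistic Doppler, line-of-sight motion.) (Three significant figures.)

112 nm

Relativistic Doppler for wavelength: λ_obs = λ_src · √((1−β)/(1+β)).
With β = 0.789: factor = √(0.211/1.789) = 0.34343.
λ_obs = 326 × 0.34343 = 112 nm.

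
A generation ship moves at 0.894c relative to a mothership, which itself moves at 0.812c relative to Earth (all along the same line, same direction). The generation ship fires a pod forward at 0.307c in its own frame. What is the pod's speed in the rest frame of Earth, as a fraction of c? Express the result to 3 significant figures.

Compose velocities in two stages. Stage 1 (into S'): u₁ = (0.307+0.894)/(1+0.307×0.894) = 0.94236.
Stage 2 (into S): u = (0.94236+0.812)/(1+0.94236×0.812) = 0.99386, so the speed is 0.994c.

0.994c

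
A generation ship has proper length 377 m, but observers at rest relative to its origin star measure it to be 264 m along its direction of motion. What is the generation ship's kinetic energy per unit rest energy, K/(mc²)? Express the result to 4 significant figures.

γ = L₀/L = 377/264 = 1.42803.
Since K = (γ−1)mc², K/(mc²) = 1.42803 − 1 = 0.4280.

0.4280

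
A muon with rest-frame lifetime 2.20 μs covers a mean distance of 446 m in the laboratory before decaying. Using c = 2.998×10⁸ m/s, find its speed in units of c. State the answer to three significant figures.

0.560c

Let x = d/(cτ) = 446.0 m / (2.998×10⁸ m/s × 2.200×10^-6 s) = 0.67621. Since d = βγcτ, x = βγ = β/√(1−β²).
Solving: β² = x²/(1+x²) = 0.45726/1.45726 = 0.313781, so β = 0.560.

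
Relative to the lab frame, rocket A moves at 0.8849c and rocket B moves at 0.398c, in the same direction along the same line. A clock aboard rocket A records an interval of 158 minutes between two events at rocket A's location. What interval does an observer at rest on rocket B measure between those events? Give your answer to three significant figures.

240 minutes

Speed of rocket A in rocket B's frame: u = (v_A − v_B)/(1 − v_A v_B/c²) = (0.8849 − 0.398)/(1 − 0.8849×0.398) = 0.4869/0.6478098 = 0.75161; |u| = 0.75161c.
At |u| = 0.75161c, γ = (1 − 0.564918)^(−1/2) = 1.5161.
The clock on rocket A records proper time, so rocket B measures Δt = γΔτ = 1.5161 × 158 = 240 minutes.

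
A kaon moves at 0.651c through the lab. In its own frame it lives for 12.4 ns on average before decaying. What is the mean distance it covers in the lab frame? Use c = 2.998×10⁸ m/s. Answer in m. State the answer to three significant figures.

With β = 0.651, γ = 1/√(1 − 0.651²) = 1/√0.576199 = 1.3174.
Lab-frame lifetime: Δt = γτ = 1.3174 × 12.4 ns = 16.336 ns.
Distance: d = vΔt = 0.651 × 2.998×10⁸ m/s × 1.6336×10^-8 s = 3.19 m.

3.19 m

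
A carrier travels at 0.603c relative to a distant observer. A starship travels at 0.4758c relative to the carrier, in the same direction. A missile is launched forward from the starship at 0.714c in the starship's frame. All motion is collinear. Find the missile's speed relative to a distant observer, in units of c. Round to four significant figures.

First combine the missile and starship (S''→S'): u₁ = (0.714 + 0.4758)/(1 + 0.714×0.4758) = 1.1898/1.3397212 = 0.8881.
Then combine with the carrier (S'→S): u = (0.8881 + 0.603)/(1 + 0.8881×0.603) = 1.4911/1.5355243 = 0.97107.

0.9711c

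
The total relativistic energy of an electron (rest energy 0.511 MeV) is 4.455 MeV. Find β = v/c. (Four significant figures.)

0.9934

Total energy E = γmc² gives γ = 4.455/0.511 = 8.7182.
Hence β = √(1 − 1/γ²) = √(1 − 0.0131567) = √0.9868433 = 0.9934.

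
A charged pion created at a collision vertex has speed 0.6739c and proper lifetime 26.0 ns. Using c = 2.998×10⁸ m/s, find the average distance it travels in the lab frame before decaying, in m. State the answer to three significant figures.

With β = 0.6739, γ = 1/√(1 − 0.6739²) = 1/√0.54585879 = 1.3535.
Lab-frame lifetime: Δt = γτ = 1.3535 × 26.0 ns = 35.191 ns.
Distance: d = vΔt = 0.6739 × 2.998×10⁸ m/s × 3.5191×10^-8 s = 7.11 m.

7.11 m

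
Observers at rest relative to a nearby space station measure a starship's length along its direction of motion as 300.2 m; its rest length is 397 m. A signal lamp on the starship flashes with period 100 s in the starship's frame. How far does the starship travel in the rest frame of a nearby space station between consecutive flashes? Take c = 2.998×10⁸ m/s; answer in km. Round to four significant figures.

γ = L₀/L = 397/300.2 = 1.32245.
β = √(1 − 1/γ²) = 0.65437. Lab-frame period = γτ = 1.32245×100 s = 132.25 s. Distance = βc × γτ = 0.65437 × 2.998×10⁸ m/s × 132.25 s = 2.5945×10^10 m = 2.594×10^7 km.

2.594×10^7 km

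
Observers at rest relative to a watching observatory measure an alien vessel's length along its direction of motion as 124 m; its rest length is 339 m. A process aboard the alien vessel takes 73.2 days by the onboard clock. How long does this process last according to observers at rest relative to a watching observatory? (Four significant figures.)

200.1 days

From L = L₀/γ: γ = 339/124 = 2.73387.
The same γ dilates the second interval: 2.73387 × 73.2 days = 200.1 days.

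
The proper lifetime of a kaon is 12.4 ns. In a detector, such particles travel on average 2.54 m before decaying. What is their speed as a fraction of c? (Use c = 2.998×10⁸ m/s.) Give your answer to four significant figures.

0.5641c

d = βγcτ ⇒ βγ = d/(cτ) = 2.540 m / (3.71752 m) = 0.68325.
β = (βγ)/√(1+(βγ)²) = 0.68325/√1.466831 = 0.5641.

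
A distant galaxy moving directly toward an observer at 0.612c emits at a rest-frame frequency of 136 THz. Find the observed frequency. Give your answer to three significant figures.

277 THz

Relativistic Doppler (source moving toward): f_obs = f_src · √((1+β)/(1−β)).
With β = 0.612: factor = √(1.612/0.388) = 2.0383.
f_obs = 136 × 2.0383 = 277 THz.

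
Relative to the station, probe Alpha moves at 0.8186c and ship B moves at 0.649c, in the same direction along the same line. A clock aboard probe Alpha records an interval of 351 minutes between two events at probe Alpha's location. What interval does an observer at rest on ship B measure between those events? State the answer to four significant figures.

Transform probe Alpha's velocity into ship B's frame: (0.8186 − 0.649)/(1 − 0.8186·0.649) = 0.1696/0.4687286, so the relative speed is 0.36183c.
At |u| = 0.36183c, γ = (1 − 0.130921)^(−1/2) = 1.0727.
Probe Alpha's interval is proper; time dilation gives Δt_B = γΔτ = 1.0727 × 351 minutes = 376.5 minutes.

376.5 minutes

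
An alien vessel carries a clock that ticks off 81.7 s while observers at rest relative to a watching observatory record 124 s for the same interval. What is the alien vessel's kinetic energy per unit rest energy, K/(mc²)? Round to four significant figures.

0.5177

γ = Δt/Δτ = 124/81.7 = 1.51775.
Since K = (γ−1)mc², K/(mc²) = 1.51775 − 1 = 0.5177.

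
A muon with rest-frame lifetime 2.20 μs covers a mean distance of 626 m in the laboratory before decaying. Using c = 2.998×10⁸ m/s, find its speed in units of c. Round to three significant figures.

Let x = d/(cτ) = 626.0 m / (2.998×10⁸ m/s × 2.200×10^-6 s) = 0.94912. Since d = βγcτ, x = βγ = β/√(1−β²).
Solving: β² = x²/(1+x²) = 0.900829/1.900829 = 0.473914, so β = 0.688.

0.688c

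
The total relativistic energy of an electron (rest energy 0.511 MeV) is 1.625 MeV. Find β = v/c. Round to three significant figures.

0.949

γ = E/(mc²) = 1.625/0.511 = 3.18.
β = √(1 − 1/γ²) = √(1 − 0.0988885) = √0.9011115 = 0.949.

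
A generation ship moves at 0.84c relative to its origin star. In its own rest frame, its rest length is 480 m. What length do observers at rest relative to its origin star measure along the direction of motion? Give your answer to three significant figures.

With β = 0.84, γ = 1/√(1 − 0.84²) = 1/√0.2944 = 1.843.
Along the direction of motion the measured length is L₀/γ = 480/1.843 = 260 m.

260 m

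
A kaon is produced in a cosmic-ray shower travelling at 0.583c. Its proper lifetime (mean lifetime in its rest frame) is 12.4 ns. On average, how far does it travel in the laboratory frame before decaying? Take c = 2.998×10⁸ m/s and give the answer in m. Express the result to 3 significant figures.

With β = 0.583, γ = 1/√(1 − 0.583²) = 1/√0.660111 = 1.2308.
Lab-frame lifetime: Δt = γτ = 1.2308 × 12.4 ns = 15.262 ns.
Distance: d = vΔt = 0.583 × 2.998×10⁸ m/s × 1.5262×10^-8 s = 2.67 m.

2.67 m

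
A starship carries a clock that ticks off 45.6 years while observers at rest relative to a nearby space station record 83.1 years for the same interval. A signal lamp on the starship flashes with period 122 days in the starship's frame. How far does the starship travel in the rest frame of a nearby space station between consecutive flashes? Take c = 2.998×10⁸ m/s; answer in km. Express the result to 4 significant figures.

4.814×10^12 km

From Δt = γΔτ: γ = 83.1/45.6 = 1.82237.
β = √(1 − 1/γ²) = 0.836. Lab-frame period = γτ = 1.82237×122 days = 222.33 days. Distance = βc × γτ = 0.836 × 2.998×10⁸ m/s × 19209312 s = 4.8145×10^15 m = 4.814×10^12 km.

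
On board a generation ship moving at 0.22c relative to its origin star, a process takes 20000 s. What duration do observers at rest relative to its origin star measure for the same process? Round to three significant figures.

20500 s

Lorentz factor: γ = (1 − 0.0484)^(−1/2) = 1.0251.
Time dilation: Δt = γ·Δτ = 1.0251 × 20000 = 20500 s.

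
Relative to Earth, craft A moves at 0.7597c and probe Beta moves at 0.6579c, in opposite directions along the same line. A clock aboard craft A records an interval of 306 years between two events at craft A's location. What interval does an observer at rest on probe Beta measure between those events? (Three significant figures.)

The velocity of craft A relative to probe Beta is (0.7597 + 0.6579)c / (1 + 0.7597×0.6579) = 0.94519c; relative speed 0.94519c.
γ for this relative speed: γ = 1/√(1 − 0.893384) = 3.0626.
The clock on craft A records proper time, so probe Beta measures Δt = γΔτ = 3.0626 × 306 = 937 years.

937 years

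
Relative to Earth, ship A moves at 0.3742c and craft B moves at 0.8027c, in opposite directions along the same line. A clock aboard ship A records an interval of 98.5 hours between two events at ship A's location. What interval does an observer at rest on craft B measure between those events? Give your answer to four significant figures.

231.6 hours

Transform ship A's velocity into craft B's frame: (0.3742 + 0.8027)/(1 + 0.3742·0.8027) = 1.1769/1.30037034, so the relative speed is 0.90505c.
γ for this relative speed: γ = 1/√(1 − 0.819116) = 2.3513.
The clock on ship A records proper time, so craft B measures Δt = γΔτ = 2.3513 × 98.5 = 231.6 hours.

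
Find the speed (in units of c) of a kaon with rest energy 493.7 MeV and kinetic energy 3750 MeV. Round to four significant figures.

0.9932c

γ = 1 + K/(mc²) = 1 + 3750/493.7 = 8.5957.
β = √(1 − 1/γ²) = √(1 − 0.0135344) = √0.9864656 = 0.9932.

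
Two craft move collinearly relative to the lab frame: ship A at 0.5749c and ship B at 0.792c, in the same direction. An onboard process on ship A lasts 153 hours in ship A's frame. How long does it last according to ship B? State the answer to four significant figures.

Speed of ship A in ship B's frame: u = (v_A − v_B)/(1 − v_A v_B/c²) = (0.5749 − 0.792)/(1 − 0.5749×0.792) = −0.2171/0.5446792 = −0.39858; |u| = 0.39858c.
At |u| = 0.39858c, γ = (1 − 0.158866)^(−1/2) = 1.0904.
Ship A's interval is proper; time dilation gives Δt_B = γΔτ = 1.0904 × 153 hours = 166.8 hours.

166.8 hours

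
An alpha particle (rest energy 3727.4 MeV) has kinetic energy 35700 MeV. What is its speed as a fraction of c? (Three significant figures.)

γ = 1 + K/(mc²) = 1 + 35700/3727.4 = 10.578.
β = √(1 − 1/γ²) = √(1 − 0.00893702) = √0.99106298 = 0.996.

0.996c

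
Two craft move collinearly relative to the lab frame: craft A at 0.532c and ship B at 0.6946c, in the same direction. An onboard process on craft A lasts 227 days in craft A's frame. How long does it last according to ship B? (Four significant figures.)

234.9 days

The velocity of craft A relative to ship B is (0.532 − 0.6946)c / (1 − 0.532×0.6946) = −0.2579c; relative speed 0.2579c.
γ for this relative speed: γ = 1/√(1 − 0.0665124) = 1.035.
The clock on craft A records proper time, so ship B measures Δt = γΔτ = 1.035 × 227 = 234.9 days.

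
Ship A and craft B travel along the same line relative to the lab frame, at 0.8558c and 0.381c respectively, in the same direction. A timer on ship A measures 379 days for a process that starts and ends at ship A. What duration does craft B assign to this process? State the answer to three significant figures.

Speed of ship A in craft B's frame: u = (v_A − v_B)/(1 − v_A v_B/c²) = (0.8558 − 0.381)/(1 − 0.8558×0.381) = 0.4748/0.6739402 = 0.70451; |u| = 0.70451c.
At |u| = 0.70451c, γ = (1 − 0.496334)^(−1/2) = 1.4091.
Ship A's interval is proper; time dilation gives Δt_B = γΔτ = 1.4091 × 379 days = 534 days.

534 days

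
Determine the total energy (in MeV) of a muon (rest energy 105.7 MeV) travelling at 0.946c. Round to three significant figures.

326 MeV

Lorentz factor: γ = (1 − 0.894916)^(−1/2) = 3.0848.
Total energy: E = γmc² = 3.0848 × 105.7 MeV = 326 MeV.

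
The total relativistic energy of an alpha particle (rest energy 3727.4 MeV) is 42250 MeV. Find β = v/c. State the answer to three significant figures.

Total energy E = γmc² gives γ = 42250/3727.4 = 11.335.
Hence β = √(1 − 1/γ²) = √(1 − 0.00778318) = √0.99221682 = 0.996.

0.996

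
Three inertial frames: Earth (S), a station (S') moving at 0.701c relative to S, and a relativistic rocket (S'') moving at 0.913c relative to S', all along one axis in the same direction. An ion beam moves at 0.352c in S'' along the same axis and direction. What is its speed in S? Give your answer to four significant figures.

Apply u = (u'+v)/(1+u'v) twice. Ion beam in the station frame: (0.352+0.913)/(1+0.352·0.913) = 1.265/1.321376 = 0.95734c.
That velocity, transformed to the rest frame of Earth: (0.95734+0.701)/(1+0.95734·0.701) = 1.65834/1.67109534 = 0.99237c.

0.9924c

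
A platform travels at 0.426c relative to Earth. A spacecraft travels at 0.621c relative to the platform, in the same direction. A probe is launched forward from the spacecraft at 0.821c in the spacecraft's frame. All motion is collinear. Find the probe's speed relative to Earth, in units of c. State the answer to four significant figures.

0.9817c

Apply u = (u'+v)/(1+u'v) twice. Probe in the platform frame: (0.821+0.621)/(1+0.821·0.621) = 1.442/1.509841 = 0.95507c.
That velocity, transformed to the rest frame of Earth: (0.95507+0.426)/(1+0.95507·0.426) = 1.38107/1.40685982 = 0.98167c.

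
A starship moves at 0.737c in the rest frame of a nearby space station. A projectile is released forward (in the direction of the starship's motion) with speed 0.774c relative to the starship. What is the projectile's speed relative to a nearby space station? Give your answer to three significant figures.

0.962c

Relativistic velocity addition: u = (u' + v)/(1 + u'v/c²), with u' = 0.774c and v = 0.737c.
Numerator: 0.774 + 0.737 = 1.511. Denominator: 1 + (0.774)(0.737) = 1.570438.
u = 1.511/1.570438 = 0.96215, so the speed is 0.962c.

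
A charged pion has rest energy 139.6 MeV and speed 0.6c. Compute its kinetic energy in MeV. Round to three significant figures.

Lorentz factor: γ = (1 − 0.36)^(−1/2) = 1.25.
Kinetic energy: K = (γ − 1)mc² = (1.25 − 1) × 139.6 MeV = 0.25 × 139.6 = 34.9 MeV.

34.9 MeV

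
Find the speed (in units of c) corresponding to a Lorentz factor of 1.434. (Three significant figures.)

0.717c

β = √(1 − 1/γ²) = √(1 − 1/2.056356) = √0.513703 = 0.717.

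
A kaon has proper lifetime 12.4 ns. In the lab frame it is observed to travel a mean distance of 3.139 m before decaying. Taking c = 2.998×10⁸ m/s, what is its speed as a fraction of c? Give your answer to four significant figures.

0.6452c

d = βγcτ ⇒ βγ = d/(cτ) = 3.139 m / (3.71752 m) = 0.84438.
β = (βγ)/√(1+(βγ)²) = 0.84438/√1.712978 = 0.6452.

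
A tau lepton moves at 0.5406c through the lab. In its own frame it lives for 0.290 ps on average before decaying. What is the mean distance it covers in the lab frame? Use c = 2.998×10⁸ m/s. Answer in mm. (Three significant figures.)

0.0559 mm

Lorentz factor: γ = (1 − 0.29224836)^(−1/2) = 1.1887.
Lab-frame lifetime: Δt = γτ = 1.1887 × 0.290 ps = 0.34472 ps.
Distance: d = vΔt = 0.5406 × 2.998×10⁸ m/s × 3.4472×10^-13 s = 5.59×10^-5 m = 0.0559 mm.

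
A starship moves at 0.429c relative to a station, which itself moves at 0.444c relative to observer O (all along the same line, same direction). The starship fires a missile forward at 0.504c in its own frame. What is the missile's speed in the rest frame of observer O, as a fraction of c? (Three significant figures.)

0.903c

Apply u = (u'+v)/(1+u'v) twice. Missile in the station frame: (0.504+0.429)/(1+0.504·0.429) = 0.933/1.216216 = 0.76713c.
That velocity, transformed to the rest frame of observer O: (0.76713+0.444)/(1+0.76713·0.444) = 1.21113/1.34060572 = 0.90342c.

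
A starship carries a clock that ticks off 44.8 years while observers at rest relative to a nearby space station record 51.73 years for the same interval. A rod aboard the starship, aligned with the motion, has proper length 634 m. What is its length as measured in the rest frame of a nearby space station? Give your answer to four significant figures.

549.1 m

From Δt = γΔτ: γ = 51.73/44.8 = 1.15469.
L = L₀/γ = 634/1.15469 = 549.1 m.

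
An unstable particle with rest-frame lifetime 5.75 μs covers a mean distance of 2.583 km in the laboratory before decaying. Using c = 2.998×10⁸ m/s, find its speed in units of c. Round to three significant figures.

0.832c

Lab distance = (lab lifetime)·v = γτ·βc, so βγ = d/(cτ) = 2583/(2.998×10⁸ × 5.750×10^-6) = 1.4984.
With βγ = 1.4984: γ² = 1 + (βγ)² = 3.2452, and β = (βγ)/γ = 1.4984/1.80144 = 0.832.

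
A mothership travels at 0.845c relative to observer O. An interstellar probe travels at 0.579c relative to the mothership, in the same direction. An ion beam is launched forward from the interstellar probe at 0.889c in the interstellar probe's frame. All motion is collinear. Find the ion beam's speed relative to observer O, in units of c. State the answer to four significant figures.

0.9974c

Compose velocities in two stages. Stage 1 (into S'): u₁ = (0.889+0.579)/(1+0.889×0.579) = 0.96915.
Stage 2 (into S): u = (0.96915+0.845)/(1+0.96915×0.845) = 0.99737, so the speed is 0.9974c.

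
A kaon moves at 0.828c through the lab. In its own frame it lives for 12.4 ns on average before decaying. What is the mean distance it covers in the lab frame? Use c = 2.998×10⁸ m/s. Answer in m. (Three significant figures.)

5.49 m

γ = 1/√(1 − β²) = 1/√(1 − 0.685584) = 1/√0.314416 = 1/0.560728 = 1.7834.
Lab-frame lifetime: Δt = γτ = 1.7834 × 12.4 ns = 22.114 ns.
Distance: d = vΔt = 0.828 × 2.998×10⁸ m/s × 2.2114×10^-8 s = 5.49 m.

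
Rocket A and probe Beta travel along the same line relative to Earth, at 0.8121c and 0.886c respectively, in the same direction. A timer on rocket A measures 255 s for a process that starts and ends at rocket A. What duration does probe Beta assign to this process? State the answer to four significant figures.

Speed of rocket A in probe Beta's frame: u = (v_A − v_B)/(1 − v_A v_B/c²) = (0.8121 − 0.886)/(1 − 0.8121×0.886) = −0.0739/0.2804794 = −0.26348; |u| = 0.26348c.
At |u| = 0.26348c, γ = (1 − 0.0694217)^(−1/2) = 1.0366.
The clock on rocket A records proper time, so probe Beta measures Δt = γΔτ = 1.0366 × 255 = 264.3 s.

264.3 s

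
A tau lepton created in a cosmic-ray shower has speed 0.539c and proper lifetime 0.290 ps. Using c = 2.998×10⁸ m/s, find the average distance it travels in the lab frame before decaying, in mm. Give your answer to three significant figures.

γ = 1/√(1 − β²) = 1/√(1 − 0.290521) = 1/√0.709479 = 1/0.842306 = 1.1872.
Lab-frame lifetime: Δt = γτ = 1.1872 × 0.290 ps = 0.34429 ps.
Distance: d = vΔt = 0.539 × 2.998×10⁸ m/s × 3.4429×10^-13 s = 5.56×10^-5 m = 0.0556 mm.

0.0556 mm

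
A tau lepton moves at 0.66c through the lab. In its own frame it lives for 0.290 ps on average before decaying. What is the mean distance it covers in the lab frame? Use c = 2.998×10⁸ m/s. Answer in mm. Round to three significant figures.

Lorentz factor: γ = (1 − 0.4356)^(−1/2) = 1.3311.
Lab-frame lifetime: Δt = γτ = 1.3311 × 0.290 ps = 0.38602 ps.
Distance: d = vΔt = 0.66 × 2.998×10⁸ m/s × 3.8602×10^-13 s = 7.64×10^-5 m = 0.0764 mm.

0.0764 mm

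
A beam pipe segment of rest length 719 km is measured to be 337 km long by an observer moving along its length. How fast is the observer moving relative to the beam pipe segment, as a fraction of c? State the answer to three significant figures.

0.883c

Length contraction gives γ = L₀/L = 719/337 = 2.1335.
β = √(1 − 1/γ²) = √0.780308 = 0.883.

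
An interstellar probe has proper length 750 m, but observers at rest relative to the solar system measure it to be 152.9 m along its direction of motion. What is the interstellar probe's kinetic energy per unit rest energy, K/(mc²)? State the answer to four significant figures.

3.905

Length contraction gives γ = L₀/L = 750/152.9 = 4.90517.
Since K = (γ−1)mc², K/(mc²) = 4.90517 − 1 = 3.905.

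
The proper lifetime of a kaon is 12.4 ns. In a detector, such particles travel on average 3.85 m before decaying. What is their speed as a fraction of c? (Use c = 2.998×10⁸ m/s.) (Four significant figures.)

Lab distance = (lab lifetime)·v = γτ·βc, so βγ = d/(cτ) = 3.850/(2.998×10⁸ × 1.240×10^-8) = 1.0356.
With βγ = 1.0356: γ² = 1 + (βγ)² = 2.07247, and β = (βγ)/γ = 1.0356/1.43961 = 0.7194.

0.7194c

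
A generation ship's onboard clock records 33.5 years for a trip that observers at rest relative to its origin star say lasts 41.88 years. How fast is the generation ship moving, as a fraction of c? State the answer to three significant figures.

γ = Δt/Δτ = 41.88/33.5 = 1.2501.
β = √(1 − 1/γ²) = √(1 − 0.639898) = √0.360102 = 0.600.

0.600c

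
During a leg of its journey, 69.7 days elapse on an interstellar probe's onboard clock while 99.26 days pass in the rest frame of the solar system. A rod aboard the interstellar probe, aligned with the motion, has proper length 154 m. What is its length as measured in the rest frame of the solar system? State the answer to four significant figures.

108.1 m

γ = Δt/Δτ = 99.26/69.7 = 1.4241.
The rod contracts by the same γ: 154 m / 1.4241 = 108.1 m.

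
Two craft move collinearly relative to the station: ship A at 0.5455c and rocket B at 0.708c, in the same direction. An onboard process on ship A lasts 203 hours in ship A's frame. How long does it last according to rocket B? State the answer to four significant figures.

Transform ship A's velocity into rocket B's frame: (0.5455 − 0.708)/(1 − 0.5455·0.708) = −0.1625/0.613786, so the relative speed is 0.26475c.
γ for this relative speed: γ = 1/√(1 − 0.0700926) = 1.037.
The clock on ship A records proper time, so rocket B measures Δt = γΔτ = 1.037 × 203 = 210.5 hours.

210.5 hours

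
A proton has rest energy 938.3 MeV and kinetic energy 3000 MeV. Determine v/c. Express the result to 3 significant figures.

γ = 1 + K/(mc²) = 1 + 3000/938.3 = 4.1973.
β = √(1 − 1/γ²) = √(1 − 0.0567623) = √0.9432377 = 0.971.

0.971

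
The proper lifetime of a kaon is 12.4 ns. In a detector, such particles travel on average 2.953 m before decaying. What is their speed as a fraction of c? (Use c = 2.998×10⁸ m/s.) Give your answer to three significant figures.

0.622c

Lab distance = (lab lifetime)·v = γτ·βc, so βγ = d/(cτ) = 2.953/(2.998×10⁸ × 1.240×10^-8) = 0.79435.
With βγ = 0.79435: γ² = 1 + (βγ)² = 1.630992, and β = (βγ)/γ = 0.79435/1.2771 = 0.622.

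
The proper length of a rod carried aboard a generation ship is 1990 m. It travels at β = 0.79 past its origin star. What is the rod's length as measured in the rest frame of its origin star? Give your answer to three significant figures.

1220 m

With β = 0.79, γ = 1/√(1 − 0.79²) = 1/√0.3759 = 1.631.
Length contraction: L = L₀/γ = 1990/1.631 = 1220 m.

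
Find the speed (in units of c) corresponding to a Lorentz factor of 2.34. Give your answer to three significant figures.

β = √(1 − 1/γ²) = √(1 − 1/5.4756) = √0.817372 = 0.904.

0.904c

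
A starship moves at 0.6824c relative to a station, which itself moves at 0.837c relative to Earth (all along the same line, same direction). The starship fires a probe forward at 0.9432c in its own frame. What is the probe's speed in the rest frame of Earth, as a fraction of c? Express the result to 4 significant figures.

Apply u = (u'+v)/(1+u'v) twice. Probe in the station frame: (0.9432+0.6824)/(1+0.9432·0.6824) = 1.6256/1.64363968 = 0.98902c.
That velocity, transformed to the rest frame of Earth: (0.98902+0.837)/(1+0.98902·0.837) = 1.82602/1.82780974 = 0.99902c.

0.9990c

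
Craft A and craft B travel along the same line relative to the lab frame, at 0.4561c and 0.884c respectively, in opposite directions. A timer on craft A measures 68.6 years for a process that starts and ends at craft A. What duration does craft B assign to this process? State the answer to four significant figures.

Transform craft A's velocity into craft B's frame: (0.4561 + 0.884)/(1 + 0.4561·0.884) = 1.3401/1.4031924, so the relative speed is 0.95504c.
γ for this relative speed: γ = 1/√(1 − 0.912101) = 3.3729.
The clock on craft A records proper time, so craft B measures Δt = γΔτ = 3.3729 × 68.6 = 231.4 years.

231.4 years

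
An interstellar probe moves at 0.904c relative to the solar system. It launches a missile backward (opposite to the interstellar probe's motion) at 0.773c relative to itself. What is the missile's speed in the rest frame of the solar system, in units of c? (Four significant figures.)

Relativistic velocity addition: u = (u' + v)/(1 + u'v/c²), with u' = −0.773c and v = 0.904c.
Numerator: −0.773 + 0.904 = 0.131. Denominator: 1 + (−0.773)(0.904) = 0.301208.
u = 0.131/0.301208 = 0.43492, so the speed is 0.4349c.

0.4349c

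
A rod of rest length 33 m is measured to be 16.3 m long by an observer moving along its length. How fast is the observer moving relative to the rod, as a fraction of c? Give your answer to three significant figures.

Length contraction gives γ = L₀/L = 33/16.3 = 2.0245.
β = √(1 − 1/γ²) = √0.756014 = 0.869.

0.869c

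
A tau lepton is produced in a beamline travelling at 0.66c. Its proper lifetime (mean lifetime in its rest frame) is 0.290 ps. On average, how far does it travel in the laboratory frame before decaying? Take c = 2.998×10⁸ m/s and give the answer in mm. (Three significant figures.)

0.0764 mm

γ = 1/√(1 − β²) = 1/√(1 − 0.4356) = 1/√0.5644 = 1/0.751266 = 1.3311.
Lab-frame lifetime: Δt = γτ = 1.3311 × 0.290 ps = 0.38602 ps.
Distance: d = vΔt = 0.66 × 2.998×10⁸ m/s × 3.8602×10^-13 s = 7.64×10^-5 m = 0.0764 mm.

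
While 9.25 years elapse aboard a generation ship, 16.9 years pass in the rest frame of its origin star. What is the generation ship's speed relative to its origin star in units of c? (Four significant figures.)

γ = Δt/Δτ = 16.9/9.25 = 1.827.
β = √(1 − 1/γ²) = √(1 − 0.299587) = √0.700413 = 0.8369.

0.8369c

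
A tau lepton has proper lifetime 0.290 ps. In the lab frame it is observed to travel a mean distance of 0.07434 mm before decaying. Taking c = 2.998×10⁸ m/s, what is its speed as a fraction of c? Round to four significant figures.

0.6499c

Let x = d/(cτ) = 7.434×10^-5 m / (2.998×10⁸ m/s × 2.900×10^-13 s) = 0.85505. Since d = βγcτ, x = βγ = β/√(1−β²).
Solving: β² = x²/(1+x²) = 0.731111/1.731111 = 0.422336, so β = 0.6499.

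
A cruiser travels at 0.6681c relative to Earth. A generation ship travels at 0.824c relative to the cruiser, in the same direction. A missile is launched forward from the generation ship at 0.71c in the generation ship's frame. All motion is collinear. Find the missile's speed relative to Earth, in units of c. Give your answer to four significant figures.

0.9935c

Apply u = (u'+v)/(1+u'v) twice. Missile in the cruiser frame: (0.71+0.824)/(1+0.71·0.824) = 1.534/1.58504 = 0.9678c.
That velocity, transformed to the rest frame of Earth: (0.9678+0.6681)/(1+0.9678·0.6681) = 1.6359/1.64658718 = 0.99351c.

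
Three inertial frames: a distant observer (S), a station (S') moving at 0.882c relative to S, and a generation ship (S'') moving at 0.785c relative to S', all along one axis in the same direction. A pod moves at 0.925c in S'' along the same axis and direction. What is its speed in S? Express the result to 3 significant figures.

0.999c

Compose velocities in two stages. Stage 1 (into S'): u₁ = (0.925+0.785)/(1+0.925×0.785) = 0.99066.
Stage 2 (into S): u = (0.99066+0.882)/(1+0.99066×0.882) = 0.99941, so the speed is 0.999c.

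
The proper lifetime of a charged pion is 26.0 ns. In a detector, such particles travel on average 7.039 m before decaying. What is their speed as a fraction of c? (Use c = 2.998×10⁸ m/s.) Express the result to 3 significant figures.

0.670c

d = βγcτ ⇒ βγ = d/(cτ) = 7.039 m / (7.7948 m) = 0.90304.
β = (βγ)/√(1+(βγ)²) = 0.90304/√1.815481 = 0.670.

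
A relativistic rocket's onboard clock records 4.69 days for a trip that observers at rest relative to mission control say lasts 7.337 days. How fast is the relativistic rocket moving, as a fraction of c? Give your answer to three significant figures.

γ = Δt/Δτ = 7.337/4.69 = 1.5644.
β = √(1 − 1/γ²) = √(1 − 0.408606) = √0.591394 = 0.769.

0.769c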